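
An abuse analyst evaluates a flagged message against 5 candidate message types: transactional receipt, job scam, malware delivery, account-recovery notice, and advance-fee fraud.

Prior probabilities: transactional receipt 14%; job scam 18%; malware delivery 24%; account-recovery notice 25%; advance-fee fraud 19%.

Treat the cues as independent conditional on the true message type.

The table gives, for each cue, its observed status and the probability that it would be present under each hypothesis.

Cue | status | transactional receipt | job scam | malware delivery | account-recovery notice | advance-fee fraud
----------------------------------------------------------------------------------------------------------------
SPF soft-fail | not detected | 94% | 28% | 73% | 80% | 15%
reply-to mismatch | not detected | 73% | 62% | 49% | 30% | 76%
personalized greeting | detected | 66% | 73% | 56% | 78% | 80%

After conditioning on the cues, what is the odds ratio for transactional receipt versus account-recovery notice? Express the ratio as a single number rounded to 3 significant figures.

0.0548

Posterior odds equal prior odds times the likelihood ratio; only the two competing hypotheses matter (using 1 − P(present | H) for each absent cue).
  transactional receipt: 0.14 × (1 − 0.94) × (1 − 0.73) × 0.66 = 0.0014969
  account-recovery notice: 0.25 × (1 − 0.80) × (1 − 0.30) × 0.78 = 0.0273
Odds(transactional receipt : account-recovery notice) = 0.0014969 / 0.0273 ≈ 0.0548.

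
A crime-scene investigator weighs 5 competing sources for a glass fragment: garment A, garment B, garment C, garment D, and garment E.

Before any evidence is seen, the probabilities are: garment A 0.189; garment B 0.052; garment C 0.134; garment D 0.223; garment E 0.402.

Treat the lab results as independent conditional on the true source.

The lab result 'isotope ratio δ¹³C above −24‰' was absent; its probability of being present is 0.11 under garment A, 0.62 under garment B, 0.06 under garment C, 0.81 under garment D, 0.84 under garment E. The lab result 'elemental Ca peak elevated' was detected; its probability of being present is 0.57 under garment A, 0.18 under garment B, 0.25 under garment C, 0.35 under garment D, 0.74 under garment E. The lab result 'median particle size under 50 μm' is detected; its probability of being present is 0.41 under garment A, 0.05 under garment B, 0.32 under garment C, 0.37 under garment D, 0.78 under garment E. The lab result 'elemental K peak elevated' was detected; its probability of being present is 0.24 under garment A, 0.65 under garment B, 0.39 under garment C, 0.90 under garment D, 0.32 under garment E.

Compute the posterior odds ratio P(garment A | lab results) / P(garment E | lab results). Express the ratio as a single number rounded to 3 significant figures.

0.794

Posterior odds equal prior odds times the likelihood ratio; only the two competing hypotheses matter (using 1 − P(present | H) for each absent lab result).
  garment A: 0.189 × (1 − 0.11) × 0.57 × 0.41 × 0.24 = 0.0094346
  garment E: 0.402 × (1 − 0.84) × 0.74 × 0.78 × 0.32 = 0.01188
Odds(garment A : garment E) = 0.0094346 / 0.01188 ≈ 0.794.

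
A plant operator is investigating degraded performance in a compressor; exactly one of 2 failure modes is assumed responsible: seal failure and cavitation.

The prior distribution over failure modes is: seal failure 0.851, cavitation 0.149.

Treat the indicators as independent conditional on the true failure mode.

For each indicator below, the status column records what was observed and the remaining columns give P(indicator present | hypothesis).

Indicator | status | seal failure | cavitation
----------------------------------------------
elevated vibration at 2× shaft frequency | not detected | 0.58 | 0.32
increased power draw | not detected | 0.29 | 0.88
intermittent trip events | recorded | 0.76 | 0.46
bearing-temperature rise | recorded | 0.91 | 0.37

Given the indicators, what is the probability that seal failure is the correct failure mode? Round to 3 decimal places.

0.988

By Bayes' rule with conditional independence, the unnormalized weight for each hypothesis is prior × ∏ likelihoods (using 1 − P(present | H) for each absent indicator):
  seal failure: 0.851 × (1 − 0.58) × (1 − 0.29) × 0.76 × 0.91 = 0.17551
  cavitation: 0.149 × (1 − 0.32) × (1 − 0.88) × 0.46 × 0.37 = 0.0020694
Normalizing constant Z = 0.17551 + 0.0020694 = 0.17758.
P(seal failure | evidence) = 0.17551 / 0.17758 ≈ 0.988.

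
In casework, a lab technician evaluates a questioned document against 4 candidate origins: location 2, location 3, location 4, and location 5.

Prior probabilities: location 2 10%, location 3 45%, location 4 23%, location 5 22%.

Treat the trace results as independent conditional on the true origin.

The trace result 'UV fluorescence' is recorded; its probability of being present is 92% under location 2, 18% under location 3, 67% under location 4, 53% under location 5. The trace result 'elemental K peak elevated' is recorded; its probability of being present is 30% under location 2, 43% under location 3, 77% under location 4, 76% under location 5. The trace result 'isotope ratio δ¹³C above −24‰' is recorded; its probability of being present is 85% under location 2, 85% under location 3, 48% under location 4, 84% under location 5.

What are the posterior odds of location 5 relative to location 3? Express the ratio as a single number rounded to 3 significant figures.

2.51

The normalizing constant cancels in an odds ratio, so compute prior × likelihood for the two hypotheses only:
  location 5: 0.22 × 0.53 × 0.76 × 0.84 = 0.074437
  location 3: 0.45 × 0.18 × 0.43 × 0.85 = 0.029605
Odds(location 5 : location 3) = 0.074437 / 0.029605 ≈ 2.51.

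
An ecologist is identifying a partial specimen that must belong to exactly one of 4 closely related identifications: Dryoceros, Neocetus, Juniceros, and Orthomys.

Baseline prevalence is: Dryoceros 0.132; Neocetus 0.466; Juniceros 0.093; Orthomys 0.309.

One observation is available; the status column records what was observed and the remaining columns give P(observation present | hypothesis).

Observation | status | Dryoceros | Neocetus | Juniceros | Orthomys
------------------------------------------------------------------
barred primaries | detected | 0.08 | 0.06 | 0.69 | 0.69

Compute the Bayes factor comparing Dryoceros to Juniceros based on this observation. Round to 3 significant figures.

0.116

Likelihood of this observation under each hypothesis:
  Dryoceros: 0.08
  Juniceros: 0.69
Bayes factor = 0.08 / 0.69 ≈ 0.116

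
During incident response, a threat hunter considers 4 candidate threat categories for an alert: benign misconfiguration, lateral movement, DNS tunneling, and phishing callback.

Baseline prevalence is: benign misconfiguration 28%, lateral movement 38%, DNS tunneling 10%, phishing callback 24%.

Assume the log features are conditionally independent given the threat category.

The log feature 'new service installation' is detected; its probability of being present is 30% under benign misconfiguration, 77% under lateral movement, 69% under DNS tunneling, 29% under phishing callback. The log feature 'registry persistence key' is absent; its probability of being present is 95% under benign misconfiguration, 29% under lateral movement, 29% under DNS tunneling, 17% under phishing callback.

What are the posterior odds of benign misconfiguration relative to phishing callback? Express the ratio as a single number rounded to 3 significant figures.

0.0727

The normalizing constant cancels in an odds ratio, so compute prior × likelihood for the two hypotheses only (using 1 − P(present | H) for each absent log feature):
  benign misconfiguration: 0.28 × 0.30 × (1 − 0.95) = 0.0042
  phishing callback: 0.24 × 0.29 × (1 − 0.17) = 0.057768
Posterior odds = 0.0042 / 0.057768 ≈ 0.0727.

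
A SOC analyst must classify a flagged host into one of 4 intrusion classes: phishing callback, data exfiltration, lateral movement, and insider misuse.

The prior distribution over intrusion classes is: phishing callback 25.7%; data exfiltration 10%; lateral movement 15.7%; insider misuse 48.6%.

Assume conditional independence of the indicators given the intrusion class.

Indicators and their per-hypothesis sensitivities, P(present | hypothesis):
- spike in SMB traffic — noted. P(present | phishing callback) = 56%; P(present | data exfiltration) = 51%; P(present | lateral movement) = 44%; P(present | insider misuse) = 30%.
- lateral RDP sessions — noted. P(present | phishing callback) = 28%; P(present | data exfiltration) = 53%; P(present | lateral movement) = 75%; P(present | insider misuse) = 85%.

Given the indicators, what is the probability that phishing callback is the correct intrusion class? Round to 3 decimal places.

0.166

By Bayes' rule with conditional independence, the unnormalized weight for each hypothesis is prior × ∏ likelihoods:
  phishing callback: 0.257 × 0.56 × 0.28 = 0.040298
  data exfiltration: 0.100 × 0.51 × 0.53 = 0.02703
  lateral movement: 0.157 × 0.44 × 0.75 = 0.05181
  insider misuse: 0.486 × 0.30 × 0.85 = 0.12393
Marginal likelihood of the evidence = 0.24307.
P(phishing callback | evidence) = 0.040298 / 0.24307 ≈ 0.166.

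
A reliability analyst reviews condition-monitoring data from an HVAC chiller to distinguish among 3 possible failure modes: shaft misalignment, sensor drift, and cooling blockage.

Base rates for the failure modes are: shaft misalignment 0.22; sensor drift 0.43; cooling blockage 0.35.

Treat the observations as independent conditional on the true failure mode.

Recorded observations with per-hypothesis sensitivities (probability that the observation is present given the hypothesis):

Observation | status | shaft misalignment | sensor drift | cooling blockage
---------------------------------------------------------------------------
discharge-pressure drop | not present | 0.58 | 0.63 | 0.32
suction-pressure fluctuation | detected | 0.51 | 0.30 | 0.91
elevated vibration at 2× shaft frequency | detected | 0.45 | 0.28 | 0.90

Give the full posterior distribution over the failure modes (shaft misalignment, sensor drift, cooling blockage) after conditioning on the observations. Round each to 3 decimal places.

By Bayes' rule with conditional independence, the unnormalized weight for each hypothesis is prior × ∏ likelihoods (using 1 − P(present | H) for each absent observation):
  shaft misalignment: 0.22 × (1 − 0.58) × 0.51 × 0.45 = 0.021206
  sensor drift: 0.43 × (1 − 0.63) × 0.30 × 0.28 = 0.013364
  cooling blockage: 0.35 × (1 − 0.32) × 0.91 × 0.90 = 0.19492
Marginal likelihood of the evidence = 0.22949.
P(shaft misalignment | evidence) = 0.021206 / 0.22949 ≈ 0.092
P(sensor drift | evidence) = 0.013364 / 0.22949 ≈ 0.058
P(cooling blockage | evidence) = 0.19492 / 0.22949 ≈ 0.849

0.092, 0.058, 0.849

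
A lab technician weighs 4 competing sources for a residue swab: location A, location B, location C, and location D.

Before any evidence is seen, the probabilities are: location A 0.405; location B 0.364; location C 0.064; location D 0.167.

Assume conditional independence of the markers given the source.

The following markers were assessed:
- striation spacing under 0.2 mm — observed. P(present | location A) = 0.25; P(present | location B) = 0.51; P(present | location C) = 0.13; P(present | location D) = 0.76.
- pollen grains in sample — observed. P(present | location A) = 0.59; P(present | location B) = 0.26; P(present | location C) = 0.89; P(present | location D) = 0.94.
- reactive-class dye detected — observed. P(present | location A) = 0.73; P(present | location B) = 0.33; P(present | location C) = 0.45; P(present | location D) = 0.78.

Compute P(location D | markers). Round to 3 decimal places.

For each hypothesis, the unnormalized posterior weight is prior × product of the marker likelihoods:
  location A: 0.405 × 0.25 × 0.59 × 0.73 = 0.043608
  location B: 0.364 × 0.51 × 0.26 × 0.33 = 0.015928
  location C: 0.064 × 0.13 × 0.89 × 0.45 = 0.0033322
  location D: 0.167 × 0.76 × 0.94 × 0.78 = 0.093058
Marginal likelihood of the evidence = 0.15593.
P(location D | evidence) = 0.093058 / 0.15593 ≈ 0.597.

0.597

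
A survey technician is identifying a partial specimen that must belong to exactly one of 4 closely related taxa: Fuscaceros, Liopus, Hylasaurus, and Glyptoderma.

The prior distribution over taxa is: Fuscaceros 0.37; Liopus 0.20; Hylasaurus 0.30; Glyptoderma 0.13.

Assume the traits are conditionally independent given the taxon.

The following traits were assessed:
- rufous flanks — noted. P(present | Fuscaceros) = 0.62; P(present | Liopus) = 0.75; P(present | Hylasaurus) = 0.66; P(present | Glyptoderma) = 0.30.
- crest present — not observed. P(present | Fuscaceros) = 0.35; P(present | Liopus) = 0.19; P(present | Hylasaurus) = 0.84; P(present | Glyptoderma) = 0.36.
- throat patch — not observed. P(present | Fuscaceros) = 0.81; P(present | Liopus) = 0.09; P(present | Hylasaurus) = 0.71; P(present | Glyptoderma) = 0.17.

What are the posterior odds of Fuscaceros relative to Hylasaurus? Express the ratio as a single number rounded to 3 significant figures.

3.08

Posterior odds equal prior odds times the likelihood ratio; only the two competing hypotheses matter (using 1 − P(present | H) for each absent trait).
  Fuscaceros: 0.37 × 0.62 × (1 − 0.35) × (1 − 0.81) = 0.028331
  Hylasaurus: 0.30 × 0.66 × (1 − 0.84) × (1 − 0.71) = 0.0091872
Posterior odds = 0.028331 / 0.0091872 ≈ 3.08.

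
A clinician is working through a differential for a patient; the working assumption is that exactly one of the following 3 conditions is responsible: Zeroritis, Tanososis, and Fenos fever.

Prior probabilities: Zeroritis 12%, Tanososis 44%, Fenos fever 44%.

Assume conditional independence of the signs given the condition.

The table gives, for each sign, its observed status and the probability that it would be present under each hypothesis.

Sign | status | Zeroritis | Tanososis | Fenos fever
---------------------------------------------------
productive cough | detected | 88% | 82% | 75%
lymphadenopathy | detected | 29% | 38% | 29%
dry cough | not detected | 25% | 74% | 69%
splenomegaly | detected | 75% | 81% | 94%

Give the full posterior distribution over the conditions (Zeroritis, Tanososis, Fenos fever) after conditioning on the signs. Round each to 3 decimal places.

Multiply each prior by the joint likelihood of the sign pattern (using 1 − P(present | H) for each absent sign):
  Zeroritis: 0.12 × 0.88 × 0.29 × (1 − 0.25) × 0.75 = 0.017226
  Tanososis: 0.44 × 0.82 × 0.38 × (1 − 0.74) × 0.81 = 0.028874
  Fenos fever: 0.44 × 0.75 × 0.29 × (1 − 0.69) × 0.94 = 0.027887
The unnormalized weights sum to 0.073987.
P(Zeroritis | evidence) = 0.017226 / 0.073987 ≈ 0.233
P(Tanososis | evidence) = 0.028874 / 0.073987 ≈ 0.390
P(Fenos fever | evidence) = 0.027887 / 0.073987 ≈ 0.377

0.233, 0.390, 0.377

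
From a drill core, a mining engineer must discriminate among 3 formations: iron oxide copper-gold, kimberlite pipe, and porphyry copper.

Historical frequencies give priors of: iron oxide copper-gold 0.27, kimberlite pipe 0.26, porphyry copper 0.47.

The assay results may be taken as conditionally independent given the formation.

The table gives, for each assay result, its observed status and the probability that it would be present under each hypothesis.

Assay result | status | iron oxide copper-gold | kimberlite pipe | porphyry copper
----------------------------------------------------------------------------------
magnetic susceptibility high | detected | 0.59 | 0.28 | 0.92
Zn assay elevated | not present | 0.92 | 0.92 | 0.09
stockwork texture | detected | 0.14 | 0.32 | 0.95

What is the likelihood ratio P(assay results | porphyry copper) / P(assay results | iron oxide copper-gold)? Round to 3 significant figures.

120

Take the product of per-assay result likelihoods under each hypothesis (using 1 − P(present | H) for each absent assay result), then divide.
  porphyry copper: 0.92 × (1 − 0.09) × 0.95 = 0.79534
  iron oxide copper-gold: 0.59 × (1 − 0.92) × 0.14 = 0.006608
Bayes factor = 0.79534 / 0.006608 ≈ 120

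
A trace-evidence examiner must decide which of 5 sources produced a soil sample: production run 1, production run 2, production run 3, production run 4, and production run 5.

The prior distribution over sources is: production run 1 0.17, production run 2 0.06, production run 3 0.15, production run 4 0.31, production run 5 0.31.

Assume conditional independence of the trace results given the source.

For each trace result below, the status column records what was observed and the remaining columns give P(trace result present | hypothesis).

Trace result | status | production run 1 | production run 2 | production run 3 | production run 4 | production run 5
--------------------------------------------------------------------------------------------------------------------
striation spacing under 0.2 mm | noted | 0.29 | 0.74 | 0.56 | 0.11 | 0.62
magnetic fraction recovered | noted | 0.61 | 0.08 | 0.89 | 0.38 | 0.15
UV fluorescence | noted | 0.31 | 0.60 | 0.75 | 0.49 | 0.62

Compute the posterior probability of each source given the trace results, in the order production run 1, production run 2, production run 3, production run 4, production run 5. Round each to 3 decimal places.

0.102, 0.023, 0.611, 0.069, 0.195

By Bayes' rule with conditional independence, the unnormalized weight for each hypothesis is prior × ∏ likelihoods:
  production run 1: 0.17 × 0.29 × 0.61 × 0.31 = 0.0093226
  production run 2: 0.06 × 0.74 × 0.08 × 0.60 = 0.0021312
  production run 3: 0.15 × 0.56 × 0.89 × 0.75 = 0.05607
  production run 4: 0.31 × 0.11 × 0.38 × 0.49 = 0.0063494
  production run 5: 0.31 × 0.62 × 0.15 × 0.62 = 0.017875
Normalizing constant Z = 0.0093226 + 0.0021312 + 0.05607 + 0.0063494 + 0.017875 = 0.091748.
P(production run 1 | evidence) = 0.0093226 / 0.091748 ≈ 0.102
P(production run 2 | evidence) = 0.0021312 / 0.091748 ≈ 0.023
P(production run 3 | evidence) = 0.05607 / 0.091748 ≈ 0.611
P(production run 4 | evidence) = 0.0063494 / 0.091748 ≈ 0.069
P(production run 5 | evidence) = 0.017875 / 0.091748 ≈ 0.195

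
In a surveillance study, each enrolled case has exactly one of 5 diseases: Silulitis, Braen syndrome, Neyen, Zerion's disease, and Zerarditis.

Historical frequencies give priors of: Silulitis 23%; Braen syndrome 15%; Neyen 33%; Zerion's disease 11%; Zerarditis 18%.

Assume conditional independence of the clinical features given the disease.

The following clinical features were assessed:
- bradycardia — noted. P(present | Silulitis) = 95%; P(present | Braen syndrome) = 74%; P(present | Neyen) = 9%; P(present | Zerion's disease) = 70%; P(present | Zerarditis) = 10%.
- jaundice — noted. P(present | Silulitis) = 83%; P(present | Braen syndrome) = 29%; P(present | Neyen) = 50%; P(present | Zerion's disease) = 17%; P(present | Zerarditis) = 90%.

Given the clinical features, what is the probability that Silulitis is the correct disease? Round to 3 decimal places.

0.704

For each hypothesis, the unnormalized posterior weight is prior × product of the clinical feature likelihoods:
  Silulitis: 0.23 × 0.95 × 0.83 = 0.18135
  Braen syndrome: 0.15 × 0.74 × 0.29 = 0.03219
  Neyen: 0.33 × 0.09 × 0.50 = 0.01485
  Zerion's disease: 0.11 × 0.70 × 0.17 = 0.01309
  Zerarditis: 0.18 × 0.10 × 0.90 = 0.0162
The unnormalized weights sum to 0.25768.
P(Silulitis | evidence) = 0.18135 / 0.25768 ≈ 0.704.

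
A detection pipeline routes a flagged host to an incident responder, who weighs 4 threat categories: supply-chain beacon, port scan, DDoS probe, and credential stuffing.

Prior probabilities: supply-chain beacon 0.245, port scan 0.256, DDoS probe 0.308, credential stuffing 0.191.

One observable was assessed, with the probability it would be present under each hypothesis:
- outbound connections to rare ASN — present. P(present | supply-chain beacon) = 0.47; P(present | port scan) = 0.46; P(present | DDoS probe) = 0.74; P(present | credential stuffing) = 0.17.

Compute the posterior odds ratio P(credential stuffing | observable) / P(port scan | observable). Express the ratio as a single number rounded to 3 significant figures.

0.276

Posterior odds equal prior odds times the likelihood ratio; only the two competing hypotheses matter.
  credential stuffing: 0.191 × 0.17 = 0.03247
  port scan: 0.256 × 0.46 = 0.11776
Posterior odds = 0.03247 / 0.11776 ≈ 0.276.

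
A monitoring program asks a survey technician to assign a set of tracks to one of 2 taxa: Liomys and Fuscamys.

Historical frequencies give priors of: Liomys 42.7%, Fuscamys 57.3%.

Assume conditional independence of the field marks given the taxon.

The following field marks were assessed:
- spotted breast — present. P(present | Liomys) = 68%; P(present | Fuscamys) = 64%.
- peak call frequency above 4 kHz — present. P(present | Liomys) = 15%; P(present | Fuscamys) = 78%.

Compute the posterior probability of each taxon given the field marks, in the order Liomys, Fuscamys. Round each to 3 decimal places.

0.132, 0.868

For each hypothesis, the unnormalized posterior weight is prior × product of the field mark likelihoods:
  Liomys: 0.427 × 0.68 × 0.15 = 0.043554
  Fuscamys: 0.573 × 0.64 × 0.78 = 0.28604
The unnormalized weights sum to 0.3296.
P(Liomys | evidence) = 0.043554 / 0.3296 ≈ 0.132
P(Fuscamys | evidence) = 0.28604 / 0.3296 ≈ 0.868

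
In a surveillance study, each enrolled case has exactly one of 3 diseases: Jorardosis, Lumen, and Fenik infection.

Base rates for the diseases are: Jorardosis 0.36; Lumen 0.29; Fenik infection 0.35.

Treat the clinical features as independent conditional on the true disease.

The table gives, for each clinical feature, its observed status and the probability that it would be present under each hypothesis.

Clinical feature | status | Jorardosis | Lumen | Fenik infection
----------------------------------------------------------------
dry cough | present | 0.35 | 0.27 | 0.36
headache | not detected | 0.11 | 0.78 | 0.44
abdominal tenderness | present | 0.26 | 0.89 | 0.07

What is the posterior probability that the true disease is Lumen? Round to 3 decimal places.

Multiply each prior by the joint likelihood of the clinical feature pattern (using 1 − P(present | H) for each absent clinical feature):
  Jorardosis: 0.36 × 0.35 × (1 − 0.11) × 0.26 = 0.029156
  Lumen: 0.29 × 0.27 × (1 − 0.78) × 0.89 = 0.015331
  Fenik infection: 0.35 × 0.36 × (1 − 0.44) × 0.07 = 0.0049392
Marginal likelihood of the evidence = 0.049427.
P(Lumen | evidence) = 0.015331 / 0.049427 ≈ 0.310.

0.310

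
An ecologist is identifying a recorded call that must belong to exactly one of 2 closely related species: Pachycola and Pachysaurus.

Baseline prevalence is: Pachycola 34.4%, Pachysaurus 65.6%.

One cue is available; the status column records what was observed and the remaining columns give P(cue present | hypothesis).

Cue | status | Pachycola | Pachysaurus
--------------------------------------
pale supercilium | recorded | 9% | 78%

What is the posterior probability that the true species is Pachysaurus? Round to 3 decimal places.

Multiply each prior by the likelihood of the cue:
  Pachycola: 0.344 × 0.09 = 0.03096
  Pachysaurus: 0.656 × 0.78 = 0.51168
Normalizing constant Z = 0.03096 + 0.51168 = 0.54264.
P(Pachysaurus | evidence) = 0.51168 / 0.54264 ≈ 0.943.

0.943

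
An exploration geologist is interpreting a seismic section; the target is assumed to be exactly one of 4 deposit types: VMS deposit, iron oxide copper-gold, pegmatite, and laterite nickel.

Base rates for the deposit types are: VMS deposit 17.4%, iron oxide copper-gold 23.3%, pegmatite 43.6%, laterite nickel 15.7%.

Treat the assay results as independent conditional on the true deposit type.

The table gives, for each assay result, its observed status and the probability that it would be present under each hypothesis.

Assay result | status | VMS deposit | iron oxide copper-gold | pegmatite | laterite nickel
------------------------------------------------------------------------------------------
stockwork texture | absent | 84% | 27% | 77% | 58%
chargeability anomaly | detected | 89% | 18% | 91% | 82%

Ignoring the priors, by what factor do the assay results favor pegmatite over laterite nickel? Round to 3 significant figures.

0.608

Joint likelihood of the assay result pattern under each hypothesis (using 1 − P(present | H) for each absent assay result):
  pegmatite: (1 − 0.77) × 0.91 = 0.2093
  laterite nickel: (1 − 0.58) × 0.82 = 0.3444
Bayes factor = 0.2093 / 0.3444 ≈ 0.608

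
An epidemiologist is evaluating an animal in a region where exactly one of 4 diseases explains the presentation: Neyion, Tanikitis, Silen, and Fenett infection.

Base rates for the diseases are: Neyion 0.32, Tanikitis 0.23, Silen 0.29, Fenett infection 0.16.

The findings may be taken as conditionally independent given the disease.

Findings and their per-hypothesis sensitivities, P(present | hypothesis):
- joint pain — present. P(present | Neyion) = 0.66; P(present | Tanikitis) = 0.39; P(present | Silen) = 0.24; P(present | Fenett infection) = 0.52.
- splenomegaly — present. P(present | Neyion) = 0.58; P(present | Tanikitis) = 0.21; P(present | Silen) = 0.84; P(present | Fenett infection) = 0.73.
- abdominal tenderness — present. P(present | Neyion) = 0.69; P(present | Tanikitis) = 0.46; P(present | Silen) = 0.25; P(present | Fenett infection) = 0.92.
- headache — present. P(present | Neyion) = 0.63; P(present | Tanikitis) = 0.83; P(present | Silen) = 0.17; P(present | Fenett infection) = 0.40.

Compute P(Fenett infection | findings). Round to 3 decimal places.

By Bayes' rule with conditional independence, the unnormalized weight for each hypothesis is prior × ∏ likelihoods:
  Neyion: 0.32 × 0.66 × 0.58 × 0.69 × 0.63 = 0.053249
  Tanikitis: 0.23 × 0.39 × 0.21 × 0.46 × 0.83 = 0.007192
  Silen: 0.29 × 0.24 × 0.84 × 0.25 × 0.17 = 0.0024847
  Fenett infection: 0.16 × 0.52 × 0.73 × 0.92 × 0.40 = 0.022351
Marginal likelihood of the evidence = 0.085277.
P(Fenett infection | evidence) = 0.022351 / 0.085277 ≈ 0.262.

0.262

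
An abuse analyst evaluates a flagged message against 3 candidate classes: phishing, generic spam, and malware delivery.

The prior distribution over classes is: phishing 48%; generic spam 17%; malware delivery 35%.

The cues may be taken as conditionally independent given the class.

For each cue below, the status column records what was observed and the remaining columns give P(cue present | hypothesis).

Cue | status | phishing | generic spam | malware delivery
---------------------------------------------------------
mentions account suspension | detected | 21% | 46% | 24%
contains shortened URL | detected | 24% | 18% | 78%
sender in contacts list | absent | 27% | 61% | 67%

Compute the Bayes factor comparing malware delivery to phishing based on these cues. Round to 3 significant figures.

The Bayes factor is the ratio of the joint likelihoods of the cue pattern under the two hypotheses (using 1 − P(present | H) for each absent cue).
  malware delivery: 0.24 × 0.78 × (1 − 0.67) = 0.061776
  phishing: 0.21 × 0.24 × (1 − 0.27) = 0.036792
Bayes factor = 0.061776 / 0.036792 ≈ 1.68

1.68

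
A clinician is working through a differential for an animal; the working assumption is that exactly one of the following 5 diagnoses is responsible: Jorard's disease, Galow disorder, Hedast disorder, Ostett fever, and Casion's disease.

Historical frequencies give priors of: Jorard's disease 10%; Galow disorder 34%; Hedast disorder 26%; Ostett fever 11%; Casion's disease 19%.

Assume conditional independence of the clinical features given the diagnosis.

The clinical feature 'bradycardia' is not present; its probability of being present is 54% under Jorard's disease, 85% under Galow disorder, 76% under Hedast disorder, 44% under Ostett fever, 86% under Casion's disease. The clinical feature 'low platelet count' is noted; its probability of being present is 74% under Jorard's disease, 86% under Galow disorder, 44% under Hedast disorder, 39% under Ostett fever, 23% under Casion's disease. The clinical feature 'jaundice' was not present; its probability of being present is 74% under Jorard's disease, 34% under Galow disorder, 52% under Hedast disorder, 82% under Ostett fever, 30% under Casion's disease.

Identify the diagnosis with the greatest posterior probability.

Galow disorder

Multiply each prior by the joint likelihood of the clinical feature pattern (using 1 − P(present | H) for each absent clinical feature):
  Jorard's disease: 0.10 × (1 − 0.54) × 0.74 × (1 − 0.74) = 0.0088504
  Galow disorder: 0.34 × (1 − 0.85) × 0.86 × (1 − 0.34) = 0.028948
  Hedast disorder: 0.26 × (1 − 0.76) × 0.44 × (1 − 0.52) = 0.013179
  Ostett fever: 0.11 × (1 − 0.44) × 0.39 × (1 − 0.82) = 0.0043243
  Casion's disease: 0.19 × (1 − 0.86) × 0.23 × (1 − 0.30) = 0.0042826
Marginal likelihood of the evidence = 0.059584.
P(Jorard's disease | evidence) ≈ 0.0088504 / 0.059584 ≈ 0.149
P(Galow disorder | evidence) ≈ 0.028948 / 0.059584 ≈ 0.486
P(Hedast disorder | evidence) ≈ 0.013179 / 0.059584 ≈ 0.221
P(Ostett fever | evidence) ≈ 0.0043243 / 0.059584 ≈ 0.073
P(Casion's disease | evidence) ≈ 0.0042826 / 0.059584 ≈ 0.072
The largest is 0.486, so Galow disorder is most probable.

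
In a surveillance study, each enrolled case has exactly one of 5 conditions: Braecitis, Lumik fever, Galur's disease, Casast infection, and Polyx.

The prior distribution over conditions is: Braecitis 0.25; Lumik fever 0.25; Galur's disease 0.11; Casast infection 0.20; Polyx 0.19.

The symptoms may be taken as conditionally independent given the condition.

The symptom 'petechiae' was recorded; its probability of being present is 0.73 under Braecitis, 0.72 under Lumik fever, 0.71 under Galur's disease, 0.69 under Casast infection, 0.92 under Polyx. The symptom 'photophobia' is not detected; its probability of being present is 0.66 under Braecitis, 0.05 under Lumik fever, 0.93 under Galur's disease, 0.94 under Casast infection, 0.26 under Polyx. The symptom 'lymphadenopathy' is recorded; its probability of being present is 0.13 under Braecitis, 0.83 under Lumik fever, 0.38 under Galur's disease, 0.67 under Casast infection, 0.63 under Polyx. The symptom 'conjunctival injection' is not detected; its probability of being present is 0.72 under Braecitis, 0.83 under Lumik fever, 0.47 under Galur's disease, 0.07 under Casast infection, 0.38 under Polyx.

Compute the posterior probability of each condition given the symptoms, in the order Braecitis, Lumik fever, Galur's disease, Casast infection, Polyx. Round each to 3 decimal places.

By Bayes' rule with conditional independence, the unnormalized weight for each hypothesis is prior × ∏ likelihoods (using 1 − P(present | H) for each absent symptom):
  Braecitis: 0.25 × 0.73 × (1 − 0.66) × 0.13 × (1 − 0.72) = 0.0022586
  Lumik fever: 0.25 × 0.72 × (1 − 0.05) × 0.83 × (1 − 0.83) = 0.024128
  Galur's disease: 0.11 × 0.71 × (1 − 0.93) × 0.38 × (1 − 0.47) = 0.0011011
  Casast infection: 0.20 × 0.69 × (1 − 0.94) × 0.67 × (1 − 0.07) = 0.0051593
  Polyx: 0.19 × 0.92 × (1 − 0.26) × 0.63 × (1 − 0.38) = 0.050525
The unnormalized weights sum to 0.083172.
P(Braecitis | evidence) = 0.0022586 / 0.083172 ≈ 0.027
P(Lumik fever | evidence) = 0.024128 / 0.083172 ≈ 0.290
P(Galur's disease | evidence) = 0.0011011 / 0.083172 ≈ 0.013
P(Casast infection | evidence) = 0.0051593 / 0.083172 ≈ 0.062
P(Polyx | evidence) = 0.050525 / 0.083172 ≈ 0.607

0.027, 0.290, 0.013, 0.062, 0.607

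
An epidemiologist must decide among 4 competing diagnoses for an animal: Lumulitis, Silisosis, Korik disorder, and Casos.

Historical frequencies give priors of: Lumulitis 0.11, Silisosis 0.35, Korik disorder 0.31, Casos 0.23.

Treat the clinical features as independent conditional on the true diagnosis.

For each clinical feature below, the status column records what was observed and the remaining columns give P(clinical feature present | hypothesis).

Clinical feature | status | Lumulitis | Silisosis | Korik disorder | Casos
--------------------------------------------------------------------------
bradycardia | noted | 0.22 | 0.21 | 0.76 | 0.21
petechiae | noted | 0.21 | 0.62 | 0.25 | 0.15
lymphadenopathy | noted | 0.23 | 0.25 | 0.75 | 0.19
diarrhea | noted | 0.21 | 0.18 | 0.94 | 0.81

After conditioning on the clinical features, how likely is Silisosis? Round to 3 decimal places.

By Bayes' rule with conditional independence, the unnormalized weight for each hypothesis is prior × ∏ likelihoods:
  Lumulitis: 0.11 × 0.22 × 0.21 × 0.23 × 0.21 = 0.00024546
  Silisosis: 0.35 × 0.21 × 0.62 × 0.25 × 0.18 = 0.0020506
  Korik disorder: 0.31 × 0.76 × 0.25 × 0.75 × 0.94 = 0.041524
  Casos: 0.23 × 0.21 × 0.15 × 0.19 × 0.81 = 0.001115
The unnormalized weights sum to 0.044936.
P(Silisosis | evidence) = 0.0020506 / 0.044936 ≈ 0.046.

0.046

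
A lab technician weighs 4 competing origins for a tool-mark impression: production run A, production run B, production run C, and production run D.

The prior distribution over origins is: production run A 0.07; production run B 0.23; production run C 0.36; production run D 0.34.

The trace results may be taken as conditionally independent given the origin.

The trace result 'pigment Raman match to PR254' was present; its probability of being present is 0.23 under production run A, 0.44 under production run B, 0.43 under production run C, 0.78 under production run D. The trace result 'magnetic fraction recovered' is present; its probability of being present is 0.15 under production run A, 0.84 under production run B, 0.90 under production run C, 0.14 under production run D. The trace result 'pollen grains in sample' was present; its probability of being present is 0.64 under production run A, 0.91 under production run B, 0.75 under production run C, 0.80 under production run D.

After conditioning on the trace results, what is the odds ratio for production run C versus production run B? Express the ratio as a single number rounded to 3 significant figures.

The normalizing constant cancels in an odds ratio, so compute prior × likelihood for the two hypotheses only:
  production run C: 0.36 × 0.43 × 0.90 × 0.75 = 0.10449
  production run B: 0.23 × 0.44 × 0.84 × 0.91 = 0.077357
Posterior odds = 0.10449 / 0.077357 ≈ 1.35.

1.35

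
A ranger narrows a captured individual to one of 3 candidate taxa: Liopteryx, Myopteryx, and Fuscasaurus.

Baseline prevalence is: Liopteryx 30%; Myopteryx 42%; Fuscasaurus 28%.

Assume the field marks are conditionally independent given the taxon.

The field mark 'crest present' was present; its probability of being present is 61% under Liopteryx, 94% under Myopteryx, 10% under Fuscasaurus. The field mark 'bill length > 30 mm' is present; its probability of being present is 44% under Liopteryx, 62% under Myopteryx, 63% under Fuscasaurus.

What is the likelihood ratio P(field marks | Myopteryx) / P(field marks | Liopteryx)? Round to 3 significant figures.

The Bayes factor is the ratio of the joint likelihoods of the field mark pattern under the two hypotheses.
  Myopteryx: 0.94 × 0.62 = 0.5828
  Liopteryx: 0.61 × 0.44 = 0.2684
Bayes factor = 0.5828 / 0.2684 ≈ 2.17

2.17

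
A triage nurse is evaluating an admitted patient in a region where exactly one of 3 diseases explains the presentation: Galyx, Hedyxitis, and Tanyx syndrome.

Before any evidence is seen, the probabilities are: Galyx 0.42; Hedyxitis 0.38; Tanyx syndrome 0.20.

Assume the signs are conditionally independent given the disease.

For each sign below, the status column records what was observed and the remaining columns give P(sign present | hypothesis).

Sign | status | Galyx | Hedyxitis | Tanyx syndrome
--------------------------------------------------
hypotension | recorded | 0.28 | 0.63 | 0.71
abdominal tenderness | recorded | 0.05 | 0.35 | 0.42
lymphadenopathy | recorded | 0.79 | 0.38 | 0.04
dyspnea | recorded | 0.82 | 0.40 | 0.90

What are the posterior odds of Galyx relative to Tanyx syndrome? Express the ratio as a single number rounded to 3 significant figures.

Posterior odds equal prior odds times the likelihood ratio; only the two competing hypotheses matter.
  Galyx: 0.42 × 0.28 × 0.05 × 0.79 × 0.82 = 0.0038091
  Tanyx syndrome: 0.20 × 0.71 × 0.42 × 0.04 × 0.90 = 0.002147
Odds(Galyx : Tanyx syndrome) = 0.0038091 / 0.002147 ≈ 1.77.

1.77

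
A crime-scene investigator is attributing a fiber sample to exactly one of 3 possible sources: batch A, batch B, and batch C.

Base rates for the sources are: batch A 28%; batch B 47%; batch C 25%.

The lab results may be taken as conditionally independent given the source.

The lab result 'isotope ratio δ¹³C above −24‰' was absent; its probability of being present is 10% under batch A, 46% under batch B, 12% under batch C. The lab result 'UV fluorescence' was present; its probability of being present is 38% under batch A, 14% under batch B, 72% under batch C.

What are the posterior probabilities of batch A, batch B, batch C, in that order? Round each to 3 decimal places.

0.331, 0.123, 0.547

For each hypothesis, the unnormalized posterior weight is prior × product of the lab result likelihoods (using 1 − P(present | H) for each absent lab result):
  batch A: 0.28 × (1 − 0.10) × 0.38 = 0.09576
  batch B: 0.47 × (1 − 0.46) × 0.14 = 0.035532
  batch C: 0.25 × (1 − 0.12) × 0.72 = 0.1584
Normalizing constant Z = 0.09576 + 0.035532 + 0.1584 = 0.28969.
P(batch A | evidence) = 0.09576 / 0.28969 ≈ 0.331
P(batch B | evidence) = 0.035532 / 0.28969 ≈ 0.123
P(batch C | evidence) = 0.1584 / 0.28969 ≈ 0.547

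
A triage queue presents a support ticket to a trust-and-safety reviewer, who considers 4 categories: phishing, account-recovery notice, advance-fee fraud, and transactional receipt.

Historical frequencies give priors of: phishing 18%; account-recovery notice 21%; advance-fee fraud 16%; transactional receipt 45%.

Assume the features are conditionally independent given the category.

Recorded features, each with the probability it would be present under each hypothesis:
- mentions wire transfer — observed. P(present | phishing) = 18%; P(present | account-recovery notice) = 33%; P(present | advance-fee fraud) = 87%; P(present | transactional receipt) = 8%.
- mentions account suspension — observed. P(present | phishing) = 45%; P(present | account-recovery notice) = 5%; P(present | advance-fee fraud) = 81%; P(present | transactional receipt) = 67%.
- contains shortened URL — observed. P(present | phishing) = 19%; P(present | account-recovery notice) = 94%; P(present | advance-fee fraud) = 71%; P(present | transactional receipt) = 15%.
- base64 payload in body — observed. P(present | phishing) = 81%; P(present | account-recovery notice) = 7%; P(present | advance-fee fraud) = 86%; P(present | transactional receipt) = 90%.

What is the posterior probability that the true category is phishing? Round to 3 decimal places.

For each hypothesis, the unnormalized posterior weight is prior × product of the feature likelihoods:
  phishing: 0.18 × 0.18 × 0.45 × 0.19 × 0.81 = 0.0022439
  account-recovery notice: 0.21 × 0.33 × 0.05 × 0.94 × 0.07 = 0.000228
  advance-fee fraud: 0.16 × 0.87 × 0.81 × 0.71 × 0.86 = 0.068846
  transactional receipt: 0.45 × 0.08 × 0.67 × 0.15 × 0.90 = 0.0032562
Normalizing constant Z = 0.0022439 + 0.000228 + 0.068846 + 0.0032562 = 0.074574.
P(phishing | evidence) = 0.0022439 / 0.074574 ≈ 0.030.

0.030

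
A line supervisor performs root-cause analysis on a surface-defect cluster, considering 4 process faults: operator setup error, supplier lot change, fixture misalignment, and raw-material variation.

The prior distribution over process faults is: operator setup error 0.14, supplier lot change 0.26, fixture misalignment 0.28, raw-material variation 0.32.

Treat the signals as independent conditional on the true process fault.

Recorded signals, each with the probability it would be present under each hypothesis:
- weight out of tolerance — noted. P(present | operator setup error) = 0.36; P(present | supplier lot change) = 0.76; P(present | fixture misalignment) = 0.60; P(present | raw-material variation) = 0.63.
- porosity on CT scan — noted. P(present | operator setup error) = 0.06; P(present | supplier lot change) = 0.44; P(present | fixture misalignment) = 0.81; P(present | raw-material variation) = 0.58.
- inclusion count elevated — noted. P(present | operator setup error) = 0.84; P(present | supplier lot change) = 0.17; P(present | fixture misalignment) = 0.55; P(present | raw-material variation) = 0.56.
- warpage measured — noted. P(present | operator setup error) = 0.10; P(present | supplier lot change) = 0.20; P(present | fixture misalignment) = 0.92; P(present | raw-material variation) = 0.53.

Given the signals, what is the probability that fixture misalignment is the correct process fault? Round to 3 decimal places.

For each hypothesis, the unnormalized posterior weight is prior × product of the signal likelihoods:
  operator setup error: 0.14 × 0.36 × 0.06 × 0.84 × 0.10 = 0.00025402
  supplier lot change: 0.26 × 0.76 × 0.44 × 0.17 × 0.20 = 0.0029561
  fixture misalignment: 0.28 × 0.60 × 0.81 × 0.55 × 0.92 = 0.068856
  raw-material variation: 0.32 × 0.63 × 0.58 × 0.56 × 0.53 = 0.034704
Marginal likelihood of the evidence = 0.10677.
P(fixture misalignment | evidence) = 0.068856 / 0.10677 ≈ 0.645.

0.645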